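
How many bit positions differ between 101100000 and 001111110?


XOR: 100011110
Count of 1s: 5

5


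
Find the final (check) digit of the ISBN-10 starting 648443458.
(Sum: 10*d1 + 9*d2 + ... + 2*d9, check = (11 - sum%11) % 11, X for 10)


Weighted sum: 274
274 mod 11 = 10

Check digit: 1


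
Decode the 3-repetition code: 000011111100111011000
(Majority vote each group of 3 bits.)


Groups: 000, 011, 111, 100, 111, 011, 000
Majority votes: 0110110

0110110


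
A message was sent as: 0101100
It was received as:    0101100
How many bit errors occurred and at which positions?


XOR: 0000000

0 errors (received matches sent)


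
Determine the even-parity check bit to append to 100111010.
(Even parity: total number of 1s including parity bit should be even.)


Number of 1s in data: 5
Parity bit: 1

1


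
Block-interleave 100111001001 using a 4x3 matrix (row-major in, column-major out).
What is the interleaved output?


Matrix:
  100
  111
  001
  001
Read columns: 110001000111

110001000111


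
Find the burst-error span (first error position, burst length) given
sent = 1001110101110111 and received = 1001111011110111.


XOR: 0000001110000000

Burst at position 6, length 3


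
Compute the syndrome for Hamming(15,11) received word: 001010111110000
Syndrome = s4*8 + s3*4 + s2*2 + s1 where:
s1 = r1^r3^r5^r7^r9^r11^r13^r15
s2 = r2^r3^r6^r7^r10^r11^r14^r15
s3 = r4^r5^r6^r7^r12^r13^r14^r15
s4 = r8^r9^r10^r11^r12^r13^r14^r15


s1=1, s2=0, s3=0, s4=0

Syndrome = 1 (error at position 1)


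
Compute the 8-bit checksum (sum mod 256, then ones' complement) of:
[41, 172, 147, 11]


Sum = 371 mod 256 = 115
Complement = 140

140


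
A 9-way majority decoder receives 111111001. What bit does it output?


Ones: 7 out of 9
Threshold: 5

1 (7/9 voted 1)


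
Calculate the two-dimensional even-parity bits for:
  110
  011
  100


Row parities: 001
Column parities: 001

Row P: 001, Col P: 001, Corner: 1


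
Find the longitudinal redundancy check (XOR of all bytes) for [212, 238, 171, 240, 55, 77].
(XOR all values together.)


XOR chain: 212 ^ 238 ^ 171 ^ 240 ^ 55 ^ 77 = 27

27


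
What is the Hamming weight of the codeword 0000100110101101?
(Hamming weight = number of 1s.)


Counting 1s in 0000100110101101

7


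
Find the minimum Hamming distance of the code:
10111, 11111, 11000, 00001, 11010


Comparing all pairs, minimum distance: 1
Can detect 0 errors, correct 0 errors

1


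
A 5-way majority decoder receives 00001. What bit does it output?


Ones: 1 out of 5
Threshold: 3

0 (1/5 voted 1)


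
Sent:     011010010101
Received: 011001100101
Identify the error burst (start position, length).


XOR: 000011110000

Burst at position 4, length 4


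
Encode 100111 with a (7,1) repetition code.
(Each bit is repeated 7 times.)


Each bit -> 7 copies

111111100000000000000111111111111111111111


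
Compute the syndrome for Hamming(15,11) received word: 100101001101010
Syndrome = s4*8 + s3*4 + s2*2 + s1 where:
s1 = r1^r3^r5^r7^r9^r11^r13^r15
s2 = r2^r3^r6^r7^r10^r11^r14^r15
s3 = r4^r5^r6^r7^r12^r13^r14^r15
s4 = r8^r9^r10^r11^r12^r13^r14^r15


s1=0, s2=1, s3=0, s4=0

Syndrome = 2 (error at position 2)


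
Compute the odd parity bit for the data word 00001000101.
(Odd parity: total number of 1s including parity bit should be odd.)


Number of 1s in data: 3
Parity bit: 0

0


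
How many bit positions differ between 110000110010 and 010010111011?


XOR: 100010001001
Count of 1s: 4

4


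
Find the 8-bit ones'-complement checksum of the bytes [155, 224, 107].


Sum = 486 mod 256 = 230
Complement = 25

25


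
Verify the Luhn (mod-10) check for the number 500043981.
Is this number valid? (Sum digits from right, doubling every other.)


Luhn sum = 32
32 mod 10 = 2

Invalid (Luhn sum mod 10 = 2)


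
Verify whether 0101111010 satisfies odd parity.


Number of 1s: 6

No, parity error (6 ones)


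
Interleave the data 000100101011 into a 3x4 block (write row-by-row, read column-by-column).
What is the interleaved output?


Matrix:
  0001
  0010
  1011
Read columns: 001000011101

001000011101


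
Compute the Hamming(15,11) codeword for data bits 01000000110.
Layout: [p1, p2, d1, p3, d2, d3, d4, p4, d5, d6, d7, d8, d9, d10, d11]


Parity bits: p1=0, p2=1, p3=1, p4=0

010110000000110


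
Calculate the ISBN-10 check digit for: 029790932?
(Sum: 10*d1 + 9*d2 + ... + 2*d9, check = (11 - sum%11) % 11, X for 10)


Weighted sum: 242
242 mod 11 = 0

Check digit: 0


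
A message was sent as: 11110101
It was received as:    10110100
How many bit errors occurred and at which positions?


XOR: 01000001

2 error(s) at position(s): 1, 7


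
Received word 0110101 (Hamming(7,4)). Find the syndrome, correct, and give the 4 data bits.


Syndrome = 3: error at position 3

Data: 0101 (corrected bit 3)


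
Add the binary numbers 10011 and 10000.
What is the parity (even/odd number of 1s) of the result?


10011 = 19
10000 = 16
Sum = 35 = 100011
1s count = 3

odd parity (3 ones in 100011)


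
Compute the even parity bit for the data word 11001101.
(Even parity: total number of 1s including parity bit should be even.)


Number of 1s in data: 5
Parity bit: 1

1


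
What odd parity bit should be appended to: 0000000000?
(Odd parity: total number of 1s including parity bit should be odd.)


Number of 1s in data: 0
Parity bit: 1

1


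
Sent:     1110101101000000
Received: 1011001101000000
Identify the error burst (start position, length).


XOR: 0101100000000000

Burst at position 1, length 4


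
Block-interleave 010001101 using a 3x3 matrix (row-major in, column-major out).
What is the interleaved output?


Matrix:
  010
  001
  101
Read columns: 001100011

001100011


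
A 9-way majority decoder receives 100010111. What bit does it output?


Ones: 5 out of 9
Threshold: 5

1 (5/9 voted 1)


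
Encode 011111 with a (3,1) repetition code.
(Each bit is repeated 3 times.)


Each bit -> 3 copies

000111111111111111


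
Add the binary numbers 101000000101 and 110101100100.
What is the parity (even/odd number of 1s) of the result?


101000000101 = 2565
110101100100 = 3428
Sum = 5993 = 1011101101001
1s count = 8

even parity (8 ones in 1011101101001)


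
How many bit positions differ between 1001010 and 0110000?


XOR: 1111010
Count of 1s: 5

5


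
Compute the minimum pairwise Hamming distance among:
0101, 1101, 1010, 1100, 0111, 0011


Comparing all pairs, minimum distance: 1
Can detect 0 errors, correct 0 errors

1


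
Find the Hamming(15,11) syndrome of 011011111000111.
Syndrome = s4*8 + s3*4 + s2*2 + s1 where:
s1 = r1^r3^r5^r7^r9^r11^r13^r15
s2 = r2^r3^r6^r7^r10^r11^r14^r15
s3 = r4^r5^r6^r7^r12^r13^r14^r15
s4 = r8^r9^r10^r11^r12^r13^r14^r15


s1=0, s2=0, s3=0, s4=1

Syndrome = 8 (error at position 8)


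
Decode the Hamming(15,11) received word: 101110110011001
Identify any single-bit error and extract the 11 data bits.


Syndrome = 4: error at position 4

Data: 11010011001 (corrected bit 4)


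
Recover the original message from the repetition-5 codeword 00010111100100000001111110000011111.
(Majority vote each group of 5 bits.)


Groups: 00010, 11110, 01000, 00001, 11111, 00000, 11111
Majority votes: 0100101

0100101


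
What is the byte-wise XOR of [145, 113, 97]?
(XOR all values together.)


XOR chain: 145 ^ 113 ^ 97 = 129

129


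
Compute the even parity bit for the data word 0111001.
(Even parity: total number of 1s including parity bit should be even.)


Number of 1s in data: 4
Parity bit: 0

0


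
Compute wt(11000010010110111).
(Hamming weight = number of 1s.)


Counting 1s in 11000010010110111

9


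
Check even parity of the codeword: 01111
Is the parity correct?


Number of 1s: 4

Yes, parity is correct (4 ones)


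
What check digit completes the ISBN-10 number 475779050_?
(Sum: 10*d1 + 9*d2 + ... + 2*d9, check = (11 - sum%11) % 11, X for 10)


Weighted sum: 294
294 mod 11 = 8

Check digit: 3


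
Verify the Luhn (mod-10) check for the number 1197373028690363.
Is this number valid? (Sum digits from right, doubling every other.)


Luhn sum = 71
71 mod 10 = 1

Invalid (Luhn sum mod 10 = 1)


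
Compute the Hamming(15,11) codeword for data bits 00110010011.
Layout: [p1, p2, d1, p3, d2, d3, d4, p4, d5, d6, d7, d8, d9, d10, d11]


Parity bits: p1=1, p2=1, p3=0, p4=1

110001110010011


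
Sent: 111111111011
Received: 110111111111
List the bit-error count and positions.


XOR: 001000000100

2 error(s) at position(s): 2, 9


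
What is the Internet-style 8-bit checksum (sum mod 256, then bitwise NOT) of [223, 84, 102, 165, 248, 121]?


Sum = 943 mod 256 = 175
Complement = 80

80


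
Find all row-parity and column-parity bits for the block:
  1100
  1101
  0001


Row parities: 011
Column parities: 0000

Row P: 011, Col P: 0000, Corner: 0


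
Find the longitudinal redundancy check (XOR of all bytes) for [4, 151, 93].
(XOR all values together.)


XOR chain: 4 ^ 151 ^ 93 = 206

206


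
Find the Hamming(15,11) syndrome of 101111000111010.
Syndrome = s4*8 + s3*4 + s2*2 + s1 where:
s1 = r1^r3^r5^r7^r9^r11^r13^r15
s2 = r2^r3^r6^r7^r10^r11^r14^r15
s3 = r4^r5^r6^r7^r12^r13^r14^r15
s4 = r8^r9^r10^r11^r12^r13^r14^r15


s1=0, s2=1, s3=1, s4=0

Syndrome = 6 (error at position 6)


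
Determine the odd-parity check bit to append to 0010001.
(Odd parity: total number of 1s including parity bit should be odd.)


Number of 1s in data: 2
Parity bit: 1

1


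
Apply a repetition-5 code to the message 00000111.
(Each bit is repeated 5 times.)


Each bit -> 5 copies

0000000000000000000000000111111111111111


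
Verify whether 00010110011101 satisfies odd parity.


Number of 1s: 7

Yes, parity is correct (7 ones)


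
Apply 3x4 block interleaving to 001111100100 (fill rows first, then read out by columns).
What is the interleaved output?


Matrix:
  0011
  1110
  0100
Read columns: 010011110100

010011110100


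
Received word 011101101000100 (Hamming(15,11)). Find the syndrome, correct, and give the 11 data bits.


Syndrome = 0: no error detected

Data: 10111000100 (no errors)


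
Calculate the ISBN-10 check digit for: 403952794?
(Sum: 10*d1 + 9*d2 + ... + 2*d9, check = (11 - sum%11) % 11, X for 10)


Weighted sum: 230
230 mod 11 = 10

Check digit: 1


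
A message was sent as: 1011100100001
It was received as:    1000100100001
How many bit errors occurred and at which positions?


XOR: 0011000000000

2 error(s) at position(s): 2, 3


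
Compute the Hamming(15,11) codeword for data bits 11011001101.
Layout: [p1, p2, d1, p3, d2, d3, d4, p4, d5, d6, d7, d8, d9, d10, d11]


Parity bits: p1=0, p2=1, p3=1, p4=0

011110101001101


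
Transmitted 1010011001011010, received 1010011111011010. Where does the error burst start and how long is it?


XOR: 0000000110000000

Burst at position 7, length 2


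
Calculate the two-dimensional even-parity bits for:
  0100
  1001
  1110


Row parities: 101
Column parities: 0011

Row P: 101, Col P: 0011, Corner: 0


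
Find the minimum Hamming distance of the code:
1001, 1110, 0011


Comparing all pairs, minimum distance: 2
Can detect 1 errors, correct 0 errors

2


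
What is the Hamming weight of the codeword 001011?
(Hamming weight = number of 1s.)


Counting 1s in 001011

3


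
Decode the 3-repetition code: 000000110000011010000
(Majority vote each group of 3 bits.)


Groups: 000, 000, 110, 000, 011, 010, 000
Majority votes: 0010100

0010100


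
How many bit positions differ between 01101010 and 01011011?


XOR: 00110001
Count of 1s: 3

3


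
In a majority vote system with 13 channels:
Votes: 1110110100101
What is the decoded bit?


Ones: 8 out of 13
Threshold: 7

1 (8/13 voted 1)


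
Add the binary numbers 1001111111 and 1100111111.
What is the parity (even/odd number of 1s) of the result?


1001111111 = 639
1100111111 = 831
Sum = 1470 = 10110111110
1s count = 8

even parity (8 ones in 10110111110)


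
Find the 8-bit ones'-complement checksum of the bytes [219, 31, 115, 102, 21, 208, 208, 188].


Sum = 1092 mod 256 = 68
Complement = 187

187


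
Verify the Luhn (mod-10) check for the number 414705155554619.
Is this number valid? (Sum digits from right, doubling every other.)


Luhn sum = 54
54 mod 10 = 4

Invalid (Luhn sum mod 10 = 4)


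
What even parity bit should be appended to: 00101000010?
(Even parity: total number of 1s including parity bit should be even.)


Number of 1s in data: 3
Parity bit: 1

1


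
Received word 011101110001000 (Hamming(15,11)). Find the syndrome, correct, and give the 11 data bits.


Syndrome = 0: no error detected

Data: 10110001000 (no errors)


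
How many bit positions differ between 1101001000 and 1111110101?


XOR: 0010111101
Count of 1s: 6

6


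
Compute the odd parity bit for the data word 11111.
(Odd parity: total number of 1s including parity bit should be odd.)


Number of 1s in data: 5
Parity bit: 0

0


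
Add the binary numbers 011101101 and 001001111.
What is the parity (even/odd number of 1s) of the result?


011101101 = 237
001001111 = 79
Sum = 316 = 100111100
1s count = 5

odd parity (5 ones in 100111100)


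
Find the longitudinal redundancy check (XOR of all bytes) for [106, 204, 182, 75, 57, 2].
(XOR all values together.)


XOR chain: 106 ^ 204 ^ 182 ^ 75 ^ 57 ^ 2 = 96

96


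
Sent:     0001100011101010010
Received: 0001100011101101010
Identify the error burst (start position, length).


XOR: 0000000000000111000

Burst at position 13, length 3


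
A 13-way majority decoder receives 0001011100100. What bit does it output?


Ones: 5 out of 13
Threshold: 7

0 (5/13 voted 1)


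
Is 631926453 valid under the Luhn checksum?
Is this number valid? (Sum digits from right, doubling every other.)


Luhn sum = 35
35 mod 10 = 5

Invalid (Luhn sum mod 10 = 5)


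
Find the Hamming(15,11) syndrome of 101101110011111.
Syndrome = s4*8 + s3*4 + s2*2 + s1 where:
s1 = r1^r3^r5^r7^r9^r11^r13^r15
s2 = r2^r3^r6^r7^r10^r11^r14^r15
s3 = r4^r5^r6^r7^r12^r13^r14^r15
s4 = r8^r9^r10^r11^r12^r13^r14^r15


s1=0, s2=0, s3=1, s4=0

Syndrome = 4 (error at position 4)


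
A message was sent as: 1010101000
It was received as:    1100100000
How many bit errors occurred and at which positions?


XOR: 0110001000

3 error(s) at position(s): 1, 2, 6


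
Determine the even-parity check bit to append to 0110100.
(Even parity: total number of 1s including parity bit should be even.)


Number of 1s in data: 3
Parity bit: 1

1


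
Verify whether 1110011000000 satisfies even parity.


Number of 1s: 5

No, parity error (5 ones)


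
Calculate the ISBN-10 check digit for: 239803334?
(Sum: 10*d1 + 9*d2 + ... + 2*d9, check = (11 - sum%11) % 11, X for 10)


Weighted sum: 219
219 mod 11 = 10

Check digit: 1


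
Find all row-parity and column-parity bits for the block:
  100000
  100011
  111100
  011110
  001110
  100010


Row parities: 110010
Column parities: 001101

Row P: 110010, Col P: 001101, Corner: 1


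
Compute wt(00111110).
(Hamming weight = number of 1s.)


Counting 1s in 00111110

5


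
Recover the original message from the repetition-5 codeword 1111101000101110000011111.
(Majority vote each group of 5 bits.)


Groups: 11111, 01000, 10111, 00000, 11111
Majority votes: 10101

10101


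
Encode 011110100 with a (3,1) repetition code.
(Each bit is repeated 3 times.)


Each bit -> 3 copies

000111111111111000111000000


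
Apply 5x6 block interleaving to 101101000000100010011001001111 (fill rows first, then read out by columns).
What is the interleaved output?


Matrix:
  101101
  000000
  100010
  011001
  001111
Read columns: 101000001010011100010010110011

101000001010011100010010110011


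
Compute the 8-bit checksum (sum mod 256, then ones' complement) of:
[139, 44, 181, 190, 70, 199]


Sum = 823 mod 256 = 55
Complement = 200

200


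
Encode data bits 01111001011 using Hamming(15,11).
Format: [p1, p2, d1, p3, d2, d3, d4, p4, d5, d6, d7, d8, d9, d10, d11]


Parity bits: p1=0, p2=0, p3=0, p4=0

000011101001011


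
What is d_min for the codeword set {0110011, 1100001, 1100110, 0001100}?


Comparing all pairs, minimum distance: 3
Can detect 2 errors, correct 1 errors

3


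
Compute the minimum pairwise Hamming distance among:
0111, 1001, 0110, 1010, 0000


Comparing all pairs, minimum distance: 1
Can detect 0 errors, correct 0 errors

1


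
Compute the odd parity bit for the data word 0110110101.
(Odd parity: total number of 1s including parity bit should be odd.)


Number of 1s in data: 6
Parity bit: 1

1


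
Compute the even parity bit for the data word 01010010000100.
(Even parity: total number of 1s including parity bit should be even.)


Number of 1s in data: 4
Parity bit: 0

0


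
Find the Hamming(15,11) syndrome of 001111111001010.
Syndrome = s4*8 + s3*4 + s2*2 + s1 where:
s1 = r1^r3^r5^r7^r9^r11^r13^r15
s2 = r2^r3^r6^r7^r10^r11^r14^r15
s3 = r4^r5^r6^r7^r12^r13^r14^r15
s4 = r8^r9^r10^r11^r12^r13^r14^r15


s1=0, s2=0, s3=0, s4=0

Syndrome = 0 (no error)


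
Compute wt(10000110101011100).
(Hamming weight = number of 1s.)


Counting 1s in 10000110101011100

8


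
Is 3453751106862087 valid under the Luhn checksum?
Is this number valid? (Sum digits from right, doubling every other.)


Luhn sum = 64
64 mod 10 = 4

Invalid (Luhn sum mod 10 = 4)


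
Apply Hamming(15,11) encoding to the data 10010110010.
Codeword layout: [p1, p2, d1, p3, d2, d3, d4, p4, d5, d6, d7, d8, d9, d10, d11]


Parity bits: p1=1, p2=1, p3=0, p4=1

111000110110010


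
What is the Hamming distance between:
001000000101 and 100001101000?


XOR: 101001101101
Count of 1s: 7

7


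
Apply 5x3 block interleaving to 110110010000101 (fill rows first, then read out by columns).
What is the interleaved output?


Matrix:
  110
  110
  010
  000
  101
Read columns: 110011110000001

110011110000001


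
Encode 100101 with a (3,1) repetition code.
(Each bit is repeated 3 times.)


Each bit -> 3 copies

111000000111000111


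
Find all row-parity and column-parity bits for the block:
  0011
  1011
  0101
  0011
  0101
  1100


Row parities: 010000
Column parities: 0111

Row P: 010000, Col P: 0111, Corner: 1


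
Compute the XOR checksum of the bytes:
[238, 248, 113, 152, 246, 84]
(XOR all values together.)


XOR chain: 238 ^ 248 ^ 113 ^ 152 ^ 246 ^ 84 = 93

93


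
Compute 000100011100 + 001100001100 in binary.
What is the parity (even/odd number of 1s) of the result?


000100011100 = 284
001100001100 = 780
Sum = 1064 = 10000101000
1s count = 3

odd parity (3 ones in 10000101000)


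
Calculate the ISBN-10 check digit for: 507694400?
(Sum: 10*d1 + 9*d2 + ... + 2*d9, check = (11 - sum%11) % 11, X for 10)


Weighted sum: 238
238 mod 11 = 7

Check digit: 4


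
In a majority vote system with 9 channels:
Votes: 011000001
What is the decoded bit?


Ones: 3 out of 9
Threshold: 5

0 (3/9 voted 1)


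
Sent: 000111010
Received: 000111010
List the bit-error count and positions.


XOR: 000000000

0 errors (received matches sent)


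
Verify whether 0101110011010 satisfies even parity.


Number of 1s: 7

No, parity error (7 ones)


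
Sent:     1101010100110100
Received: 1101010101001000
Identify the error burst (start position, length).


XOR: 0000000001111100

Burst at position 9, length 5


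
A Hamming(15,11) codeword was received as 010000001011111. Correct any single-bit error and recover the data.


Syndrome = 0: no error detected

Data: 00001011111 (no errors)


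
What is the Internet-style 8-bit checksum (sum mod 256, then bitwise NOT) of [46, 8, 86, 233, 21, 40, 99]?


Sum = 533 mod 256 = 21
Complement = 234

234


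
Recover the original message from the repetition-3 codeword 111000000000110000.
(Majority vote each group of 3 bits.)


Groups: 111, 000, 000, 000, 110, 000
Majority votes: 100010

100010


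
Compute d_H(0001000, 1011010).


XOR: 1010010
Count of 1s: 3

3


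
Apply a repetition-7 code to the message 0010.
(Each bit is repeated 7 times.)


Each bit -> 7 copies

0000000000000011111110000000


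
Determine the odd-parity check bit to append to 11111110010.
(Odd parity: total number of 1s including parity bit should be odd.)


Number of 1s in data: 8
Parity bit: 1

1


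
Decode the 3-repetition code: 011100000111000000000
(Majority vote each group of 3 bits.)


Groups: 011, 100, 000, 111, 000, 000, 000
Majority votes: 1001000

1001000


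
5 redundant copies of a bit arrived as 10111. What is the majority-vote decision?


Ones: 4 out of 5
Threshold: 3

1 (4/5 voted 1)


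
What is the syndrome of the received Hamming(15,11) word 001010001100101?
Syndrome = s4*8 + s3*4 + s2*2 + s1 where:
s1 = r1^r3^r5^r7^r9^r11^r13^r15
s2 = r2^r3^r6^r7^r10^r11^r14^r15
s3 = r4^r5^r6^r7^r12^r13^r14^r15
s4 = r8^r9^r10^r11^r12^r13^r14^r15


s1=1, s2=1, s3=1, s4=0

Syndrome = 7 (error at position 7)


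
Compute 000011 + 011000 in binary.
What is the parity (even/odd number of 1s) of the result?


000011 = 3
011000 = 24
Sum = 27 = 11011
1s count = 4

even parity (4 ones in 11011)


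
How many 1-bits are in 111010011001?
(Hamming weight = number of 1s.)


Counting 1s in 111010011001

7


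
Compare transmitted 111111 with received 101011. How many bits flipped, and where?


XOR: 010100

2 error(s) at position(s): 1, 3


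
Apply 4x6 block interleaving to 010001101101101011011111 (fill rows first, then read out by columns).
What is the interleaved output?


Matrix:
  010001
  101101
  101011
  011111
Read columns: 011010010111010100111111

011010010111010100111111


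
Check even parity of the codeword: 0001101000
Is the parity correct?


Number of 1s: 3

No, parity error (3 ones)


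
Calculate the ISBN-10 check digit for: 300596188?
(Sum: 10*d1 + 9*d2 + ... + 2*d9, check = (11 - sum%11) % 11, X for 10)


Weighted sum: 193
193 mod 11 = 6

Check digit: 5


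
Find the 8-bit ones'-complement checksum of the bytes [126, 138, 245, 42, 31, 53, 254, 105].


Sum = 994 mod 256 = 226
Complement = 29

29


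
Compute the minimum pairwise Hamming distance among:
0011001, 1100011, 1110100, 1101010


Comparing all pairs, minimum distance: 2
Can detect 1 errors, correct 0 errors

2


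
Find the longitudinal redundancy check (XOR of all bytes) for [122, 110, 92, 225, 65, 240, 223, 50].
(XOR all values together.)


XOR chain: 122 ^ 110 ^ 92 ^ 225 ^ 65 ^ 240 ^ 223 ^ 50 = 245

245


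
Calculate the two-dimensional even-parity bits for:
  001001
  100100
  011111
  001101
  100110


Row parities: 00111
Column parities: 011001

Row P: 00111, Col P: 011001, Corner: 1


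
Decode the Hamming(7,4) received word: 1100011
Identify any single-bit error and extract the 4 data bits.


Syndrome = 2: error at position 2

Data: 0011 (corrected bit 2)


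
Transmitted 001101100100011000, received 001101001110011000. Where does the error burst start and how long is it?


XOR: 000000101010000000

Burst at position 6, length 5


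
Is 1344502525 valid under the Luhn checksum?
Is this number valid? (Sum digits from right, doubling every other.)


Luhn sum = 36
36 mod 10 = 6

Invalid (Luhn sum mod 10 = 6)


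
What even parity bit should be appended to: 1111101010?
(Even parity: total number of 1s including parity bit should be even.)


Number of 1s in data: 7
Parity bit: 1

1


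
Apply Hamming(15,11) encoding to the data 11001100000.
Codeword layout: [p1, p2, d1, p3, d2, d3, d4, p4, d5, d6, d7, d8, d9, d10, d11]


Parity bits: p1=1, p2=0, p3=1, p4=0

101110001100000


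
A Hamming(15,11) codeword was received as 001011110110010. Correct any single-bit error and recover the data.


Syndrome = 0: no error detected

Data: 11110110010 (no errors)


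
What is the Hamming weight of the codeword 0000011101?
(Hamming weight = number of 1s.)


Counting 1s in 0000011101

4


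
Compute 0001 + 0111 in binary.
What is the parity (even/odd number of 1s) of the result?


0001 = 1
0111 = 7
Sum = 8 = 1000
1s count = 1

odd parity (1 ones in 1000)


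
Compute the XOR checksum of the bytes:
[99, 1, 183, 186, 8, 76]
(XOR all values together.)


XOR chain: 99 ^ 1 ^ 183 ^ 186 ^ 8 ^ 76 = 43

43


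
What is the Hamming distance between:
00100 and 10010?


XOR: 10110
Count of 1s: 3

3


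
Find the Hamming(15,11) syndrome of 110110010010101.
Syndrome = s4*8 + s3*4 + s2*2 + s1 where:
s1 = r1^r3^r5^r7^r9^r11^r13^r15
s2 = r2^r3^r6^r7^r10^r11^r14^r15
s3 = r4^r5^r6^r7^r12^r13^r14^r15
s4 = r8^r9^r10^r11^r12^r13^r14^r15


s1=1, s2=1, s3=0, s4=0

Syndrome = 3 (error at position 3)


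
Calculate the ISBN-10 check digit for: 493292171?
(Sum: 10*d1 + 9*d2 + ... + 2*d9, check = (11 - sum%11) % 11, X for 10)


Weighted sum: 250
250 mod 11 = 8

Check digit: 3


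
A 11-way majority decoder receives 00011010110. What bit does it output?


Ones: 5 out of 11
Threshold: 6

0 (5/11 voted 1)


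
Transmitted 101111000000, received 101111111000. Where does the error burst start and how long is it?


XOR: 000000111000

Burst at position 6, length 3


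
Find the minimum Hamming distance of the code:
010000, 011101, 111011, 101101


Comparing all pairs, minimum distance: 2
Can detect 1 errors, correct 0 errors

2


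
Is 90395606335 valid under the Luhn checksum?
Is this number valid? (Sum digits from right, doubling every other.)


Luhn sum = 46
46 mod 10 = 6

Invalid (Luhn sum mod 10 = 6)


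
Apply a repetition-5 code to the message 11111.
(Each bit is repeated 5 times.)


Each bit -> 5 copies

1111111111111111111111111


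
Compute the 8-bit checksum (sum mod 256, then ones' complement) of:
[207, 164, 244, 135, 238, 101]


Sum = 1089 mod 256 = 65
Complement = 190

190


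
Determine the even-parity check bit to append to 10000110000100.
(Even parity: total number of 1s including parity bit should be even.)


Number of 1s in data: 4
Parity bit: 0

0


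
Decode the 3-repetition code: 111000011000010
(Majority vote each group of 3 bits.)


Groups: 111, 000, 011, 000, 010
Majority votes: 10100

10100


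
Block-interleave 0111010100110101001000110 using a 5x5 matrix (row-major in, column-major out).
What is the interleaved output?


Matrix:
  01110
  10100
  11010
  10010
  00110
Read columns: 0111010100110011011100000

0111010100110011011100000


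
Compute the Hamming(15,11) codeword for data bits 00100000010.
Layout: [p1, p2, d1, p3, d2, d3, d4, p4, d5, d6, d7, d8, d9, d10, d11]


Parity bits: p1=0, p2=0, p3=0, p4=1

000001010000010


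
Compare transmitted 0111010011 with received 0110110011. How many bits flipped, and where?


XOR: 0001100000

2 error(s) at position(s): 3, 4


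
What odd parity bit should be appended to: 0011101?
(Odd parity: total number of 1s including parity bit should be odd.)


Number of 1s in data: 4
Parity bit: 1

1


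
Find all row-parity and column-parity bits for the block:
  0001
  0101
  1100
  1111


Row parities: 1000
Column parities: 0111

Row P: 1000, Col P: 0111, Corner: 1


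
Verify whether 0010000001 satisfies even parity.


Number of 1s: 2

Yes, parity is correct (2 ones)


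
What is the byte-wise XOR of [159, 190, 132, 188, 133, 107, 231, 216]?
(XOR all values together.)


XOR chain: 159 ^ 190 ^ 132 ^ 188 ^ 133 ^ 107 ^ 231 ^ 216 = 200

200


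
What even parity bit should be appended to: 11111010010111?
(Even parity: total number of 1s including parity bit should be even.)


Number of 1s in data: 10
Parity bit: 0

0


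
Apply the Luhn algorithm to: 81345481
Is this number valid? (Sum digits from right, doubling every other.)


Luhn sum = 31
31 mod 10 = 1

Invalid (Luhn sum mod 10 = 1)


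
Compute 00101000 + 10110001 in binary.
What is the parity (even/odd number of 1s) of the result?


00101000 = 40
10110001 = 177
Sum = 217 = 11011001
1s count = 5

odd parity (5 ones in 11011001)


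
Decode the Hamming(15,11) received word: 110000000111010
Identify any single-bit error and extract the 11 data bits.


Syndrome = 0: no error detected

Data: 00000111010 (no errors)


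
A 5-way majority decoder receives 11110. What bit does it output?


Ones: 4 out of 5
Threshold: 3

1 (4/5 voted 1)


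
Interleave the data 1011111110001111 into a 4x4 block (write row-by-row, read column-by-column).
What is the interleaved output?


Matrix:
  1011
  1111
  1000
  1111
Read columns: 1111010111011101

1111010111011101


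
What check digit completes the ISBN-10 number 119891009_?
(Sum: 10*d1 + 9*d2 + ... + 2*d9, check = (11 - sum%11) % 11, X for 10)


Weighted sum: 224
224 mod 11 = 4

Check digit: 7


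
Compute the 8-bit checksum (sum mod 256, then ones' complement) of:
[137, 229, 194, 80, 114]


Sum = 754 mod 256 = 242
Complement = 13

13


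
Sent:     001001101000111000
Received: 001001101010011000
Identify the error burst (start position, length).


XOR: 000000000010100000

Burst at position 10, length 3


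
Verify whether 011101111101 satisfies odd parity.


Number of 1s: 9

Yes, parity is correct (9 ones)


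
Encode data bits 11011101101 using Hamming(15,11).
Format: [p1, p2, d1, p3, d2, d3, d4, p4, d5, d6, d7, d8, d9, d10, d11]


Parity bits: p1=0, p2=0, p3=1, p4=1

001110111101101


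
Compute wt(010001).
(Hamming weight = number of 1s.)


Counting 1s in 010001

2


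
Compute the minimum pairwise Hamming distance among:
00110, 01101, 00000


Comparing all pairs, minimum distance: 2
Can detect 1 errors, correct 0 errors

2


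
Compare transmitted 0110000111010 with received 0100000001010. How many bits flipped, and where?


XOR: 0010000110000

3 error(s) at position(s): 2, 7, 8


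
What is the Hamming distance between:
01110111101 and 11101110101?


XOR: 10011001000
Count of 1s: 4

4


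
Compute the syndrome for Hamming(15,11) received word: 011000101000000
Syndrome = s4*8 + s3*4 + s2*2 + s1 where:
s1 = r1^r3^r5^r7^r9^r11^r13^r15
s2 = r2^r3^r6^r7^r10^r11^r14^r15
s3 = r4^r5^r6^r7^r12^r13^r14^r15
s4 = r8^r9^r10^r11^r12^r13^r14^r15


s1=1, s2=1, s3=1, s4=1

Syndrome = 15 (error at position 15)


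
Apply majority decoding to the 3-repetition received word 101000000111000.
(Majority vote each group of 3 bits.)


Groups: 101, 000, 000, 111, 000
Majority votes: 10010

10010


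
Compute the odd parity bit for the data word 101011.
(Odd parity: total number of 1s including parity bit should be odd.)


Number of 1s in data: 4
Parity bit: 1

1


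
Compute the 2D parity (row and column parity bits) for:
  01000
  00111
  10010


Row parities: 110
Column parities: 11101

Row P: 110, Col P: 11101, Corner: 0


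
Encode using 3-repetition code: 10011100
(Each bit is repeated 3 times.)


Each bit -> 3 copies

111000000111111111000000


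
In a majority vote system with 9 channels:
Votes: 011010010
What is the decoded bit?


Ones: 4 out of 9
Threshold: 5

0 (4/9 voted 1)


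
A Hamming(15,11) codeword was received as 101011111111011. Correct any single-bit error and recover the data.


Syndrome = 11: error at position 11

Data: 11111101011 (corrected bit 11)


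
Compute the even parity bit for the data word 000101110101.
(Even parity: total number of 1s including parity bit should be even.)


Number of 1s in data: 6
Parity bit: 0

0


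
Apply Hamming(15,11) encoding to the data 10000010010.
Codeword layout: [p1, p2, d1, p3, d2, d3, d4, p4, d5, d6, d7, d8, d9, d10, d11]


Parity bits: p1=0, p2=1, p3=1, p4=0

011100000010010


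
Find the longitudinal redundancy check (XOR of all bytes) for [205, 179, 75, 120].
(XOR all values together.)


XOR chain: 205 ^ 179 ^ 75 ^ 120 = 77

77


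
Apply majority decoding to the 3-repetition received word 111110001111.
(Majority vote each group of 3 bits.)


Groups: 111, 110, 001, 111
Majority votes: 1101

1101


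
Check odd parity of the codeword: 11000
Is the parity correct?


Number of 1s: 2

No, parity error (2 ones)


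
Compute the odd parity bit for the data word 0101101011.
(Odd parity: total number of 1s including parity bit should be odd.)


Number of 1s in data: 6
Parity bit: 1

1


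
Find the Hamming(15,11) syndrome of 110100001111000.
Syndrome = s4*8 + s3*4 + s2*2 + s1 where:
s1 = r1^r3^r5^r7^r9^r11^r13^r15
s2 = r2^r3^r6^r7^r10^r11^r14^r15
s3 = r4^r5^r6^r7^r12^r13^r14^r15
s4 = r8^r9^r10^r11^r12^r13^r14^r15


s1=1, s2=1, s3=0, s4=0

Syndrome = 3 (error at position 3)


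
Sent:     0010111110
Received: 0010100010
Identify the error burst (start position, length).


XOR: 0000011100

Burst at position 5, length 3


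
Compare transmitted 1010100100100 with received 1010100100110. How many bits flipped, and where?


XOR: 0000000000010

1 error(s) at position(s): 11


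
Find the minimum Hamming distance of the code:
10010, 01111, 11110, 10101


Comparing all pairs, minimum distance: 2
Can detect 1 errors, correct 0 errors

2


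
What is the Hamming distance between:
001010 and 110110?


XOR: 111100
Count of 1s: 4

4


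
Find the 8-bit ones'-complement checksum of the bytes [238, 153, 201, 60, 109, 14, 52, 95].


Sum = 922 mod 256 = 154
Complement = 101

101


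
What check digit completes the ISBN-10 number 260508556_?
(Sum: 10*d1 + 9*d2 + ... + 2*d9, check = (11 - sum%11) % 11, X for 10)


Weighted sum: 196
196 mod 11 = 9

Check digit: 2


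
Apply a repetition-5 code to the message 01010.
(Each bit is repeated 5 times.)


Each bit -> 5 copies

0000011111000001111100000


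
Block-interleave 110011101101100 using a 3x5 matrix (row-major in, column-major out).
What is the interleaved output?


Matrix:
  11001
  11011
  01100
Read columns: 110111001010110

110111001010110


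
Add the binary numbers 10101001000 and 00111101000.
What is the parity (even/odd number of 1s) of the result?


10101001000 = 1352
00111101000 = 488
Sum = 1840 = 11100110000
1s count = 5

odd parity (5 ones in 11100110000)


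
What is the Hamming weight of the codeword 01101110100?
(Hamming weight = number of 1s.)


Counting 1s in 01101110100

6


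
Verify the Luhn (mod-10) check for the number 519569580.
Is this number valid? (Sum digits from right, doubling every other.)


Luhn sum = 44
44 mod 10 = 4

Invalid (Luhn sum mod 10 = 4)


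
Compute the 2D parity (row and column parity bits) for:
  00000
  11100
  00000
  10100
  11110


Row parities: 01000
Column parities: 10110

Row P: 01000, Col P: 10110, Corner: 1


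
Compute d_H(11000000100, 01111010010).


XOR: 10111010110
Count of 1s: 7

7


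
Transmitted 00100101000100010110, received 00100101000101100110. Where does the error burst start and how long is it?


XOR: 00000000000001110000

Burst at position 13, length 3


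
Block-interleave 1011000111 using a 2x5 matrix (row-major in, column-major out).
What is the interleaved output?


Matrix:
  10110
  00111
Read columns: 1000111101

1000111101


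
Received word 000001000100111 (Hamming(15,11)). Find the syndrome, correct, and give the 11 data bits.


Syndrome = 0: no error detected

Data: 00100100111 (no errors)


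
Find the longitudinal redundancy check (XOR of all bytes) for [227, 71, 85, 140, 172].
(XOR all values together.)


XOR chain: 227 ^ 71 ^ 85 ^ 140 ^ 172 = 209

209


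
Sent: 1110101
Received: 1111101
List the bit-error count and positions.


XOR: 0001000

1 error(s) at position(s): 3


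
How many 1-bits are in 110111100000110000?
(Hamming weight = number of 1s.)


Counting 1s in 110111100000110000

8


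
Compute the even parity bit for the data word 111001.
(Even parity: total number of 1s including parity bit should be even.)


Number of 1s in data: 4
Parity bit: 0

0


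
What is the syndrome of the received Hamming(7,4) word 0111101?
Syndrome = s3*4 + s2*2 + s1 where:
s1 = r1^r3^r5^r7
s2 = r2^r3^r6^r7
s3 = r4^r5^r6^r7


s1=1, s2=1, s3=1

Syndrome = 7 (error at position 7)


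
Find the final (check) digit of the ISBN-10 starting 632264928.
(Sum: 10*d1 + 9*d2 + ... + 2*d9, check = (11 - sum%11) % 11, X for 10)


Weighted sum: 231
231 mod 11 = 0

Check digit: 0


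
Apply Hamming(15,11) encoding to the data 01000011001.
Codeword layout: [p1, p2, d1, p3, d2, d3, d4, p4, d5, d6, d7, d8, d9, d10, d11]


Parity bits: p1=1, p2=0, p3=1, p4=1

100110010011001


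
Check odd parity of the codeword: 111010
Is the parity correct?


Number of 1s: 4

No, parity error (4 ones)


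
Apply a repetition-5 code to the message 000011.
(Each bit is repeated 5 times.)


Each bit -> 5 copies

000000000000000000001111111111


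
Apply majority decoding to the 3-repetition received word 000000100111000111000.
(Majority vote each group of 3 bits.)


Groups: 000, 000, 100, 111, 000, 111, 000
Majority votes: 0001010

0001010


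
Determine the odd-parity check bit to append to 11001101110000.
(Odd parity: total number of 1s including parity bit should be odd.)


Number of 1s in data: 7
Parity bit: 0

0


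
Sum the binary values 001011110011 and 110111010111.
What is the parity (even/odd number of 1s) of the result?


001011110011 = 755
110111010111 = 3543
Sum = 4298 = 1000011001010
1s count = 5

odd parity (5 ones in 1000011001010)


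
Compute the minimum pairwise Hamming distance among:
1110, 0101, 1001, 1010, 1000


Comparing all pairs, minimum distance: 1
Can detect 0 errors, correct 0 errors

1


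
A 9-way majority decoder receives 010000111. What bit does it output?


Ones: 4 out of 9
Threshold: 5

0 (4/9 voted 1)


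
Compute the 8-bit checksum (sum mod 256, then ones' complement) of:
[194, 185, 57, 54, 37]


Sum = 527 mod 256 = 15
Complement = 240

240


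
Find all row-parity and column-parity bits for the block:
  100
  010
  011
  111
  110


Row parities: 11010
Column parities: 100

Row P: 11010, Col P: 100, Corner: 1


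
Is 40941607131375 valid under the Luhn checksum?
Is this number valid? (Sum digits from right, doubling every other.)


Luhn sum = 56
56 mod 10 = 6

Invalid (Luhn sum mod 10 = 6)


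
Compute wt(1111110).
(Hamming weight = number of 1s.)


Counting 1s in 1111110

6


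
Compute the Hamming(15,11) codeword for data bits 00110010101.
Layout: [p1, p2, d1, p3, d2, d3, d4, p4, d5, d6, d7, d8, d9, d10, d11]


Parity bits: p1=0, p2=0, p3=0, p4=1

000001110010101


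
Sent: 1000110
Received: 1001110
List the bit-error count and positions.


XOR: 0001000

1 error(s) at position(s): 3


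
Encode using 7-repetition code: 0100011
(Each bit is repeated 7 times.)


Each bit -> 7 copies

0000000111111100000000000000000000011111111111111


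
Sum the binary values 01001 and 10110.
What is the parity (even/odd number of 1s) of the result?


01001 = 9
10110 = 22
Sum = 31 = 11111
1s count = 5

odd parity (5 ones in 11111)


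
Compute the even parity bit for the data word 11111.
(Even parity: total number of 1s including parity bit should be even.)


Number of 1s in data: 5
Parity bit: 1

1


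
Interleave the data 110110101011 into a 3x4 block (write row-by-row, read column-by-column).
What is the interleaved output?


Matrix:
  1101
  1010
  1011
Read columns: 111100011101

111100011101
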